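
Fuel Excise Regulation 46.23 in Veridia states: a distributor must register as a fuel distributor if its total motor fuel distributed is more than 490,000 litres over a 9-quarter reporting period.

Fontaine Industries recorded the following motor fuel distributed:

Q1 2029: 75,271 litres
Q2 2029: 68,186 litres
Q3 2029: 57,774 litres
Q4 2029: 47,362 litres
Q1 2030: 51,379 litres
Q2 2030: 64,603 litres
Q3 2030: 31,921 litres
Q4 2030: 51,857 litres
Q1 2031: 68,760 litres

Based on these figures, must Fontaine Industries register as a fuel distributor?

Yes

Total motor fuel distributed: 75,271 litres + 68,186 litres + 57,774 litres + 47,362 litres + 51,379 litres + 64,603 litres + 31,921 litres + 51,857 litres + 68,760 litres = 517,113 litres.
517,113 litres > 490,000 litres, so the threshold is exceeded.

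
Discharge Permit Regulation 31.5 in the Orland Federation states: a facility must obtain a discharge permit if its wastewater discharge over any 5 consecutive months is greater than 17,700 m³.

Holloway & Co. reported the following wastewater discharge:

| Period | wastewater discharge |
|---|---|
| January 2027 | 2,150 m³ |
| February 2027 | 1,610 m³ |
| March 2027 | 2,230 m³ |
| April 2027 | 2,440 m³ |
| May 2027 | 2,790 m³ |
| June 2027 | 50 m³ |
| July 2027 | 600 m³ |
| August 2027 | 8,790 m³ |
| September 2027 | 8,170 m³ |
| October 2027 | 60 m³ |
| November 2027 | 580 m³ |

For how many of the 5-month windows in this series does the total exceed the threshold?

January 2027–May 2027: 2,150 m³ + 1,610 m³ + 2,230 m³ + 2,440 m³ + 2,790 m³ = 11,220 m³ (under)
February 2027–June 2027: 1,610 m³ + 2,230 m³ + 2,440 m³ + 2,790 m³ + 50 m³ = 9,120 m³ (under)
March 2027–July 2027: 2,230 m³ + 2,440 m³ + 2,790 m³ + 50 m³ + 600 m³ = 8,110 m³ (under)
April 2027–August 2027: 2,440 m³ + 2,790 m³ + 50 m³ + 600 m³ + 8,790 m³ = 14,670 m³ (under)
May 2027–September 2027: 2,790 m³ + 50 m³ + 600 m³ + 8,790 m³ + 8,170 m³ = 20,400 m³ (over)
June 2027–October 2027: 50 m³ + 600 m³ + 8,790 m³ + 8,170 m³ + 60 m³ = 17,670 m³ (under)
July 2027–November 2027: 600 m³ + 8,790 m³ + 8,170 m³ + 60 m³ + 580 m³ = 18,200 m³ (over)
2 windows exceed the threshold.

2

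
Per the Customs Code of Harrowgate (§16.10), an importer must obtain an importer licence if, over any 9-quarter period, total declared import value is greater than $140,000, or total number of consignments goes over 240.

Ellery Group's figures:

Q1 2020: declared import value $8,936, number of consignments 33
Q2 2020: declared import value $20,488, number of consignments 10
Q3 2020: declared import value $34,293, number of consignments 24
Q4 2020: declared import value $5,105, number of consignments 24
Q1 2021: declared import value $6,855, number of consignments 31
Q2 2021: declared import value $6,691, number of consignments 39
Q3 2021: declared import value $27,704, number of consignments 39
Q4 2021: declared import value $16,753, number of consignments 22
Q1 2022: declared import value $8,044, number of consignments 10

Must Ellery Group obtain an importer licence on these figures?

Total declared import value: $8,936 + $20,488 + $34,293 + $5,105 + $6,855 + $6,691 + $27,704 + $16,753 + $8,044 = $134,869 (≤ $140,000).
Total number of consignments: 33 + 10 + 24 + 24 + 31 + 39 + 39 + 22 + 10 = 232 (≤ 240).
The test is 'or': neither threshold is exceeded.

No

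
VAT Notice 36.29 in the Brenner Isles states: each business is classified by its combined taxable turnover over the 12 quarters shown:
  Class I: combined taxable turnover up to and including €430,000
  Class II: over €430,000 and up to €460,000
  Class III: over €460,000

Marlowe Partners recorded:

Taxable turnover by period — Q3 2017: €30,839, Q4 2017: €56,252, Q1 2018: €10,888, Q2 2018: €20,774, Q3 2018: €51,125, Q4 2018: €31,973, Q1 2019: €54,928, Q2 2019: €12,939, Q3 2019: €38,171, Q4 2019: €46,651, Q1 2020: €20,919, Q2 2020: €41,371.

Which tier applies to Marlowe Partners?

Combined taxable turnover: €30,839 + €56,252 + €10,888 + €20,774 + €51,125 + €31,973 + €54,928 + €12,939 + €38,171 + €46,651 + €20,919 + €41,371 = €416,830.
€416,830 ≤ €430,000, so Class I applies.

Class I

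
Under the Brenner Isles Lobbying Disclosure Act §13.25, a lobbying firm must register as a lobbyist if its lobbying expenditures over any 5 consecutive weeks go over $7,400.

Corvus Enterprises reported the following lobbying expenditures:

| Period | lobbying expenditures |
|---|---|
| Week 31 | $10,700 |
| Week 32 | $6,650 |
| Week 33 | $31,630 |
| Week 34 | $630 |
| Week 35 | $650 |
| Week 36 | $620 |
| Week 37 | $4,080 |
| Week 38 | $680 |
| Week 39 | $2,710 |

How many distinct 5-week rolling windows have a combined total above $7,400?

Week 31–Week 35: $10,700 + $6,650 + $31,630 + $630 + $650 = $50,260 (over)
Week 32–Week 36: $6,650 + $31,630 + $630 + $650 + $620 = $40,180 (over)
Week 33–Week 37: $31,630 + $630 + $650 + $620 + $4,080 = $37,610 (over)
Week 34–Week 38: $630 + $650 + $620 + $4,080 + $680 = $6,660 (under)
Week 35–Week 39: $650 + $620 + $4,080 + $680 + $2,710 = $8,740 (over)
4 windows exceed the threshold.

4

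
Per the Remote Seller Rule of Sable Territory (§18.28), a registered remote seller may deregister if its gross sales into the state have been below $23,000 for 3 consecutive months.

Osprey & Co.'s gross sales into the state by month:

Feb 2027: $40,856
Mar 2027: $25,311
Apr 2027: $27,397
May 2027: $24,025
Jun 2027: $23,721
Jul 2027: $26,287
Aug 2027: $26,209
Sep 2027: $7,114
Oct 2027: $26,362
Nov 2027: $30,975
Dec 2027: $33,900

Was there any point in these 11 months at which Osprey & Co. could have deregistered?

Months below $23,000: Sep 2027.
Longest run of consecutive months below the threshold: 1.
1 < 3, so Osprey & Co. never became eligible.

No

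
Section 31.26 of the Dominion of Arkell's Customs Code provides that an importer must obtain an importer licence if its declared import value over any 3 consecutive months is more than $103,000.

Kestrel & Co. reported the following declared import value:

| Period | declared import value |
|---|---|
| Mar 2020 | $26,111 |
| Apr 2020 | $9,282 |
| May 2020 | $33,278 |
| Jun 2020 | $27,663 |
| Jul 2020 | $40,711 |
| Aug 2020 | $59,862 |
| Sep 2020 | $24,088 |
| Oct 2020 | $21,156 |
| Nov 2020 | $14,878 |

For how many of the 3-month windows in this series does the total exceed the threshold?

Mar 2020–May 2020: $26,111 + $9,282 + $33,278 = $68,671 (under)
Apr 2020–Jun 2020: $9,282 + $33,278 + $27,663 = $70,223 (under)
May 2020–Jul 2020: $33,278 + $27,663 + $40,711 = $101,652 (under)
Jun 2020–Aug 2020: $27,663 + $40,711 + $59,862 = $128,236 (over)
Jul 2020–Sep 2020: $40,711 + $59,862 + $24,088 = $124,661 (over)
Aug 2020–Oct 2020: $59,862 + $24,088 + $21,156 = $105,106 (over)
Sep 2020–Nov 2020: $24,088 + $21,156 + $14,878 = $60,122 (under)
3 windows exceed the threshold.

3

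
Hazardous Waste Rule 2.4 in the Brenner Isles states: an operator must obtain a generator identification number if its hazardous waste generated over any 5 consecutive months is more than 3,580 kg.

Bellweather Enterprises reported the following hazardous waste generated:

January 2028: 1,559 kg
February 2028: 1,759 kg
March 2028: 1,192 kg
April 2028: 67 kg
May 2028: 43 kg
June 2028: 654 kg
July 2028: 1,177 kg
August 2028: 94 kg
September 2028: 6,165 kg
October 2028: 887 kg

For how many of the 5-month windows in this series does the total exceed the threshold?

January 2028–May 2028: 1,559 kg + 1,759 kg + 1,192 kg + 67 kg + 43 kg = 4,620 kg (over)
February 2028–June 2028: 1,759 kg + 1,192 kg + 67 kg + 43 kg + 654 kg = 3,715 kg (over)
March 2028–July 2028: 1,192 kg + 67 kg + 43 kg + 654 kg + 1,177 kg = 3,133 kg (under)
April 2028–August 2028: 67 kg + 43 kg + 654 kg + 1,177 kg + 94 kg = 2,035 kg (under)
May 2028–September 2028: 43 kg + 654 kg + 1,177 kg + 94 kg + 6,165 kg = 8,133 kg (over)
June 2028–October 2028: 654 kg + 1,177 kg + 94 kg + 6,165 kg + 887 kg = 8,977 kg (over)
4 windows exceed the threshold.

4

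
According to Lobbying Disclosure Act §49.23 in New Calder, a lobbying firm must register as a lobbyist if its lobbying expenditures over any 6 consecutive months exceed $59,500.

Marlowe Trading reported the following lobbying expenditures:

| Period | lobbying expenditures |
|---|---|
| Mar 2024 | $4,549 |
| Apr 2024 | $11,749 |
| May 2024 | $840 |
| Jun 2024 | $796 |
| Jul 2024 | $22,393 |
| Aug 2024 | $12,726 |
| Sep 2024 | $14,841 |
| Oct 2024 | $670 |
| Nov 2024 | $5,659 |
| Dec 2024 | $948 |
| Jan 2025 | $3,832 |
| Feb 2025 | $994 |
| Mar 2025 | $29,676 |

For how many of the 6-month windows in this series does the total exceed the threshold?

Mar 2024–Aug 2024: $4,549 + $11,749 + $840 + $796 + $22,393 + $12,726 = $53,053 (under)
Apr 2024–Sep 2024: $11,749 + $840 + $796 + $22,393 + $12,726 + $14,841 = $63,345 (over)
May 2024–Oct 2024: $840 + $796 + $22,393 + $12,726 + $14,841 + $670 = $52,266 (under)
Jun 2024–Nov 2024: $796 + $22,393 + $12,726 + $14,841 + $670 + $5,659 = $57,085 (under)
Jul 2024–Dec 2024: $22,393 + $12,726 + $14,841 + $670 + $5,659 + $948 = $57,237 (under)
Aug 2024–Jan 2025: $12,726 + $14,841 + $670 + $5,659 + $948 + $3,832 = $38,676 (under)
Sep 2024–Feb 2025: $14,841 + $670 + $5,659 + $948 + $3,832 + $994 = $26,944 (under)
Oct 2024–Mar 2025: $670 + $5,659 + $948 + $3,832 + $994 + $29,676 = $41,779 (under)
1 window exceeds the threshold.

1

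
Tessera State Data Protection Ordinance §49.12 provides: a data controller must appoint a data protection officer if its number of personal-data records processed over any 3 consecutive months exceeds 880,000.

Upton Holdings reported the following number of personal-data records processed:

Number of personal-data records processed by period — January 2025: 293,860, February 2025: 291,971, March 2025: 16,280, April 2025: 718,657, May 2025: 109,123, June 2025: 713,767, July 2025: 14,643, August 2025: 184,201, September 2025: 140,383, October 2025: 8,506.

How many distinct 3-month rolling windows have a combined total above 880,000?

January 2025–March 2025: 293,860 + 291,971 + 16,280 = 602,111 (under)
February 2025–April 2025: 291,971 + 16,280 + 718,657 = 1,026,908 (over)
March 2025–May 2025: 16,280 + 718,657 + 109,123 = 844,060 (under)
April 2025–June 2025: 718,657 + 109,123 + 713,767 = 1,541,547 (over)
May 2025–July 2025: 109,123 + 713,767 + 14,643 = 837,533 (under)
June 2025–August 2025: 713,767 + 14,643 + 184,201 = 912,611 (over)
July 2025–September 2025: 14,643 + 184,201 + 140,383 = 339,227 (under)
August 2025–October 2025: 184,201 + 140,383 + 8,506 = 333,090 (under)
3 windows exceed the threshold.

3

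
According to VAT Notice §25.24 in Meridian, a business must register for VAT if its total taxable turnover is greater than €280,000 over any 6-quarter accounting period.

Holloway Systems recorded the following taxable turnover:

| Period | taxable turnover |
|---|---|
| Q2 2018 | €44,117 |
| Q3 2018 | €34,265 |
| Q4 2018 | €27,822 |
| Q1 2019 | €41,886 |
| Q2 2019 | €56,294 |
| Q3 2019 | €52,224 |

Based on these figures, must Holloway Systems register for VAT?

Total taxable turnover: €44,117 + €34,265 + €27,822 + €41,886 + €56,294 + €52,224 = €256,608.
€256,608 ≤ €280,000, so the threshold is not exceeded.

No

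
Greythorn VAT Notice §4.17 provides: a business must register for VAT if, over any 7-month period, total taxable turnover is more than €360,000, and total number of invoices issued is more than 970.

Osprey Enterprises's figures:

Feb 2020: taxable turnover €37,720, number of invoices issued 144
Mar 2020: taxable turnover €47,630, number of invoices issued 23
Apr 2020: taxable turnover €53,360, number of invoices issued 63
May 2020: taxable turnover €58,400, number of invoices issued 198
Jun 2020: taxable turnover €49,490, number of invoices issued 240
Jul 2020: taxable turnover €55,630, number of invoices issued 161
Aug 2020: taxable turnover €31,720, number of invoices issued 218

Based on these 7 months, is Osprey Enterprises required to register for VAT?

No

Total taxable turnover: €37,720 + €47,630 + €53,360 + €58,400 + €49,490 + €55,630 + €31,720 = €333,950 (≤ €360,000).
Total number of invoices issued: 144 + 23 + 63 + 198 + 240 + 161 + 218 = 1,047 (> 970).
The test is 'and': the rule requires both, and at least one is not exceeded.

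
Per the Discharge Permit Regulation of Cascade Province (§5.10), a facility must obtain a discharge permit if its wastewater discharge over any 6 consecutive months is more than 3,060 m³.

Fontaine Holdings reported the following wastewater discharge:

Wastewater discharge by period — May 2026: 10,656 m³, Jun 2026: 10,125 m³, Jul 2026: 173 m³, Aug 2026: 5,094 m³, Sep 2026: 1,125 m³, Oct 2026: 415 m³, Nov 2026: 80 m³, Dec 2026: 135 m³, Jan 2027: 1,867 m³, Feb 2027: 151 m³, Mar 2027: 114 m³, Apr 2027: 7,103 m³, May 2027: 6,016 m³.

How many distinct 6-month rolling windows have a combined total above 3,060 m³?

7

May 2026–Oct 2026: 10,656 m³ + 10,125 m³ + 173 m³ + 5,094 m³ + 1,125 m³ + 415 m³ = 27,588 m³ (over)
Jun 2026–Nov 2026: 10,125 m³ + 173 m³ + 5,094 m³ + 1,125 m³ + 415 m³ + 80 m³ = 17,012 m³ (over)
Jul 2026–Dec 2026: 173 m³ + 5,094 m³ + 1,125 m³ + 415 m³ + 80 m³ + 135 m³ = 7,022 m³ (over)
Aug 2026–Jan 2027: 5,094 m³ + 1,125 m³ + 415 m³ + 80 m³ + 135 m³ + 1,867 m³ = 8,716 m³ (over)
Sep 2026–Feb 2027: 1,125 m³ + 415 m³ + 80 m³ + 135 m³ + 1,867 m³ + 151 m³ = 3,773 m³ (over)
Oct 2026–Mar 2027: 415 m³ + 80 m³ + 135 m³ + 1,867 m³ + 151 m³ + 114 m³ = 2,762 m³ (under)
Nov 2026–Apr 2027: 80 m³ + 135 m³ + 1,867 m³ + 151 m³ + 114 m³ + 7,103 m³ = 9,450 m³ (over)
Dec 2026–May 2027: 135 m³ + 1,867 m³ + 151 m³ + 114 m³ + 7,103 m³ + 6,016 m³ = 15,386 m³ (over)
7 windows exceed the threshold.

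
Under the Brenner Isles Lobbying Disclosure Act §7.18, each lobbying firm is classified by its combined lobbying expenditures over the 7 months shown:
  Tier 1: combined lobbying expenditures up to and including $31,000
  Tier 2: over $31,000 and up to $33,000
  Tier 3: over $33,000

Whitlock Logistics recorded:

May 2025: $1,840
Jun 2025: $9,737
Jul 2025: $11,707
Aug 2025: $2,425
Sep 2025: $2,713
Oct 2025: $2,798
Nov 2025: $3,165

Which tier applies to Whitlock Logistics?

Combined lobbying expenditures: $1,840 + $9,737 + $11,707 + $2,425 + $2,713 + $2,798 + $3,165 = $34,385.
$34,385 > $33,000, so Tier 3 applies.

Tier 3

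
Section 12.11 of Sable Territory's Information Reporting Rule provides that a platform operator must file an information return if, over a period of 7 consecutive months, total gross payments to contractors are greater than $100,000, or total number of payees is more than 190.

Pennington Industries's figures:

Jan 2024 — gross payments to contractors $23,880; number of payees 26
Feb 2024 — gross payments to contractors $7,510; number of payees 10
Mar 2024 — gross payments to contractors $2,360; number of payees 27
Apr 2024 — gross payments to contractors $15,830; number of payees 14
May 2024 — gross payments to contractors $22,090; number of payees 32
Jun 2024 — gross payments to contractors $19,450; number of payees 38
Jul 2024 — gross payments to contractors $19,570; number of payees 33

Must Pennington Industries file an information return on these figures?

Total gross payments to contractors: $23,880 + $7,510 + $2,360 + $15,830 + $22,090 + $19,450 + $19,570 = $110,690 (> $100,000).
Total number of payees: 26 + 10 + 27 + 14 + 32 + 38 + 33 = 180 (≤ 190).
The test is 'or': at least one threshold is exceeded.

Yes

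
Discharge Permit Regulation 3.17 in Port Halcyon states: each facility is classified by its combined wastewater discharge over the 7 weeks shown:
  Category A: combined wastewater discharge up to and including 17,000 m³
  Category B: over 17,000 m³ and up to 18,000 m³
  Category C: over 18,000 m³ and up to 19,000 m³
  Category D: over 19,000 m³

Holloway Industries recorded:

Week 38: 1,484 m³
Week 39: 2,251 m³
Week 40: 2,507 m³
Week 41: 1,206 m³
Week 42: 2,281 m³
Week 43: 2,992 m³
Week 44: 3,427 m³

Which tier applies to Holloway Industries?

Category A

Combined wastewater discharge: 1,484 m³ + 2,251 m³ + 2,507 m³ + 1,206 m³ + 2,281 m³ + 2,992 m³ + 3,427 m³ = 16,148 m³.
16,148 m³ ≤ 17,000 m³, so Category A applies.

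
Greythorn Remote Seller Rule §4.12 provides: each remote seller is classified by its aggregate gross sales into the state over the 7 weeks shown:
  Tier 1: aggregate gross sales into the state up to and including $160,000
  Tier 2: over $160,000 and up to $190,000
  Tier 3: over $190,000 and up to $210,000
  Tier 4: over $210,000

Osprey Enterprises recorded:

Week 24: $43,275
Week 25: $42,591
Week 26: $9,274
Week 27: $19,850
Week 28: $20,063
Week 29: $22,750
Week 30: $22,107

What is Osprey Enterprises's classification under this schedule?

Aggregate gross sales into the state: $43,275 + $42,591 + $9,274 + $19,850 + $20,063 + $22,750 + $22,107 = $179,910.
$160,000 < $179,910 ≤ $190,000, so Tier 2 applies.

Tier 2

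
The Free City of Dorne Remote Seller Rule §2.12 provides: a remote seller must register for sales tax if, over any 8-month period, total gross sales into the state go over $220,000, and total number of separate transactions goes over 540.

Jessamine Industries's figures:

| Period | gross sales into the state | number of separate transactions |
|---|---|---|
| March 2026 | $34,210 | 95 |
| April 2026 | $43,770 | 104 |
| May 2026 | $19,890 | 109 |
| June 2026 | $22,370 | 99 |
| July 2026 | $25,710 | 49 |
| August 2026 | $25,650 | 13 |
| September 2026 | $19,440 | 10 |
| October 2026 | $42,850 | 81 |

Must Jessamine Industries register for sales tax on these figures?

Yes

Total gross sales into the state: $34,210 + $43,770 + $19,890 + $22,370 + $25,710 + $25,650 + $19,440 + $42,850 = $233,890 (> $220,000).
Total number of separate transactions: 95 + 104 + 109 + 99 + 49 + 13 + 10 + 81 = 560 (> 540).
The test is 'and': both thresholds are exceeded.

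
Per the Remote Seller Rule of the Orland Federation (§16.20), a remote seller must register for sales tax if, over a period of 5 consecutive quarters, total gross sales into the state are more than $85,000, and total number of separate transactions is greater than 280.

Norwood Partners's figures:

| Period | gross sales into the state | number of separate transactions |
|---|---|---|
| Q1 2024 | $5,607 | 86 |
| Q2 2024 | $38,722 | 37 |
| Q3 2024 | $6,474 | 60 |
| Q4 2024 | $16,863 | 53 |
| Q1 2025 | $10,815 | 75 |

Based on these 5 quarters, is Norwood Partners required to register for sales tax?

No

Total gross sales into the state: $5,607 + $38,722 + $6,474 + $16,863 + $10,815 = $78,481 (≤ $85,000).
Total number of separate transactions: 86 + 37 + 60 + 53 + 75 = 311 (> 280).
The test is 'and': the rule requires both, and at least one is not exceeded.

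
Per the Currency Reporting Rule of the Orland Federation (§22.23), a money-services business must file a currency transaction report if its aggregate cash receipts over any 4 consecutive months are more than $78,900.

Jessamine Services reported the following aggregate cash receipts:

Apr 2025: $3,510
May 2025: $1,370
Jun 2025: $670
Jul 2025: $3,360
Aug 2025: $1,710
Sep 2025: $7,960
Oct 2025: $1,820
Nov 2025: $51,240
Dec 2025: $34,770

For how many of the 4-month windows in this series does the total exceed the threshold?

Apr 2025–Jul 2025: $3,510 + $1,370 + $670 + $3,360 = $8,910 (under)
May 2025–Aug 2025: $1,370 + $670 + $3,360 + $1,710 = $7,110 (under)
Jun 2025–Sep 2025: $670 + $3,360 + $1,710 + $7,960 = $13,700 (under)
Jul 2025–Oct 2025: $3,360 + $1,710 + $7,960 + $1,820 = $14,850 (under)
Aug 2025–Nov 2025: $1,710 + $7,960 + $1,820 + $51,240 = $62,730 (under)
Sep 2025–Dec 2025: $7,960 + $1,820 + $51,240 + $34,770 = $95,790 (over)
1 window exceeds the threshold.

1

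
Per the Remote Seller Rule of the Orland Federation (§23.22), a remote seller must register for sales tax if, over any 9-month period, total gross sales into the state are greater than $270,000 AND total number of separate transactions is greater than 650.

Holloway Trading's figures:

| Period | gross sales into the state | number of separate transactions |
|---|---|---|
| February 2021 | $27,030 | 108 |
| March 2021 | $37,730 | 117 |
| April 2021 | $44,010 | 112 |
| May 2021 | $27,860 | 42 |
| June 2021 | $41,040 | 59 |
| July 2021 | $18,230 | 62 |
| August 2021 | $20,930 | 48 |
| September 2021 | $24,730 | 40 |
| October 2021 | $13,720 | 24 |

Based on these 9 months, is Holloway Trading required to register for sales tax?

Total gross sales into the state: $27,030 + $37,730 + $44,010 + $27,860 + $41,040 + $18,230 + $20,930 + $24,730 + $13,720 = $255,280 (≤ $270,000).
Total number of separate transactions: 108 + 117 + 112 + 42 + 59 + 62 + 48 + 40 + 24 = 612 (≤ 650).
The test is 'and': the rule requires both, and at least one is not exceeded.

No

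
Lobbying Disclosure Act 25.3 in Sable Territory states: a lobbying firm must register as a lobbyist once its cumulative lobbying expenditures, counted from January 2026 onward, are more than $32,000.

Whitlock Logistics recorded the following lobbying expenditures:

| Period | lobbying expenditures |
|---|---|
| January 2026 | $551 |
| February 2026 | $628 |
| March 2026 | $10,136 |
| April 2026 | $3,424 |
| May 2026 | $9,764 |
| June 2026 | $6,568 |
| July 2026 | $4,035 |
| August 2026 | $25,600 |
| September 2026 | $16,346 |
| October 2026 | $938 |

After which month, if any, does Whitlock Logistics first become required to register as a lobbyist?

Through January 2026: $551
Through February 2026: $1,179
Through March 2026: $11,315
Through April 2026: $14,739
Through May 2026: $24,503
Through June 2026: $31,071
Through July 2026: $35,106 ← exceeds threshold

July 2026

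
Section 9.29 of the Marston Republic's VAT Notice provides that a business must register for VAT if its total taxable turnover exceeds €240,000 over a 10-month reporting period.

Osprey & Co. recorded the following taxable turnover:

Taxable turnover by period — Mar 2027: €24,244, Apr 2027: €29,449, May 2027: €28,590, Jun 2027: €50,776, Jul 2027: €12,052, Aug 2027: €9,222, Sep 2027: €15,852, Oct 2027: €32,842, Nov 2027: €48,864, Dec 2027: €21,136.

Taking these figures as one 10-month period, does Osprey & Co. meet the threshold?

Total taxable turnover: €24,244 + €29,449 + €28,590 + €50,776 + €12,052 + €9,222 + €15,852 + €32,842 + €48,864 + €21,136 = €273,027.
€273,027 > €240,000, so the threshold is exceeded.

Yes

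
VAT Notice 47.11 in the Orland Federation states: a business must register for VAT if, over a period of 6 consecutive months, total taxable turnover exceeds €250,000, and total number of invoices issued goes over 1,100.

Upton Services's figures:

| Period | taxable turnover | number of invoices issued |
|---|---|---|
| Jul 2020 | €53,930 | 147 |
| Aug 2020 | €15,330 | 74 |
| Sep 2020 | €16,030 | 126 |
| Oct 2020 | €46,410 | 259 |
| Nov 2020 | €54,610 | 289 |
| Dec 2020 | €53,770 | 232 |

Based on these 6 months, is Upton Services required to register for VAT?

No

Total taxable turnover: €53,930 + €15,330 + €16,030 + €46,410 + €54,610 + €53,770 = €240,080 (≤ €250,000).
Total number of invoices issued: 147 + 74 + 126 + 259 + 289 + 232 = 1,127 (> 1,100).
The test is 'and': the rule requires both, and at least one is not exceeded.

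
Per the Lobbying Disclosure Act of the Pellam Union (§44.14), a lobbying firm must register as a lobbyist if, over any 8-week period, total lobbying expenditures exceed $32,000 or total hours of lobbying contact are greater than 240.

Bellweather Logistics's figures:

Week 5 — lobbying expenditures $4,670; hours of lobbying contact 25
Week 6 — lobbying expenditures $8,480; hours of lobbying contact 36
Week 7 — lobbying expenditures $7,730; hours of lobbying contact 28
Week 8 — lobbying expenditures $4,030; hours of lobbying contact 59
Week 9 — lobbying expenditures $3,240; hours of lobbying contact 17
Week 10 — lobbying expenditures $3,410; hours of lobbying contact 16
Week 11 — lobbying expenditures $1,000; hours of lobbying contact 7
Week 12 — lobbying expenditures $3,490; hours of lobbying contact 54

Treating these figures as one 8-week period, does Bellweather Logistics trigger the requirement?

Yes

Total lobbying expenditures: $4,670 + $8,480 + $7,730 + $4,030 + $3,240 + $3,410 + $1,000 + $3,490 = $36,050 (> $32,000).
Total hours of lobbying contact: 25 + 36 + 28 + 59 + 17 + 16 + 7 + 54 = 242 (> 240).
The test is 'or': at least one threshold is exceeded.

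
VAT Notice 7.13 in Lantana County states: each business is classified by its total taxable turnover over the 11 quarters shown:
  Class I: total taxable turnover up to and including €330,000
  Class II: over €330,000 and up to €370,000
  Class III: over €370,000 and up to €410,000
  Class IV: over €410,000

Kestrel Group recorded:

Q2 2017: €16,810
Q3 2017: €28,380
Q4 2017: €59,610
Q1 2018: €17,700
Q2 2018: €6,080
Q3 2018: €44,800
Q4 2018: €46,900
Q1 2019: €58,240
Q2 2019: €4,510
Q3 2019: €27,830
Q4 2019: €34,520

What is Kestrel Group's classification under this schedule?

Total taxable turnover: €16,810 + €28,380 + €59,610 + €17,700 + €6,080 + €44,800 + €46,900 + €58,240 + €4,510 + €27,830 + €34,520 = €345,380.
€330,000 < €345,380 ≤ €370,000, so Class II applies.

Class II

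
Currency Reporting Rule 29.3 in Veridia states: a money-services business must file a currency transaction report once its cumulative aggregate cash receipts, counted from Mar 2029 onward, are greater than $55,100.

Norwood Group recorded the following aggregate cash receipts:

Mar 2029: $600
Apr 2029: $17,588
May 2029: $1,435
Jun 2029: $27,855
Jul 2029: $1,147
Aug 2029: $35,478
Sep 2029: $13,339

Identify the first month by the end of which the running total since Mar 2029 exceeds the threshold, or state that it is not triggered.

Aug 2029

Through Mar 2029: $600
Through Apr 2029: $18,188
Through May 2029: $19,623
Through Jun 2029: $47,478
Through Jul 2029: $48,625
Through Aug 2029: $84,103 ← exceeds threshold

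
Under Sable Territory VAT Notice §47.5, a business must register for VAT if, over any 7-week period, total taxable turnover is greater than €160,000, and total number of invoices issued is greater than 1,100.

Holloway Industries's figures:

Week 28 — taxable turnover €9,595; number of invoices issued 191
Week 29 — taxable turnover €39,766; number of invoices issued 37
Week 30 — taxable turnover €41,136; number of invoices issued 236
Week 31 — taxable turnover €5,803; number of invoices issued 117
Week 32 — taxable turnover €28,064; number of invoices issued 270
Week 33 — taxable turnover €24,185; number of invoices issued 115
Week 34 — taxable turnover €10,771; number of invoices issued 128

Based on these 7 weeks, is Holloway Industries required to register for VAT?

No

Total taxable turnover: €9,595 + €39,766 + €41,136 + €5,803 + €28,064 + €24,185 + €10,771 = €159,320 (≤ €160,000).
Total number of invoices issued: 191 + 37 + 236 + 117 + 270 + 115 + 128 = 1,094 (≤ 1,100).
The test is 'and': the rule requires both, and at least one is not exceeded.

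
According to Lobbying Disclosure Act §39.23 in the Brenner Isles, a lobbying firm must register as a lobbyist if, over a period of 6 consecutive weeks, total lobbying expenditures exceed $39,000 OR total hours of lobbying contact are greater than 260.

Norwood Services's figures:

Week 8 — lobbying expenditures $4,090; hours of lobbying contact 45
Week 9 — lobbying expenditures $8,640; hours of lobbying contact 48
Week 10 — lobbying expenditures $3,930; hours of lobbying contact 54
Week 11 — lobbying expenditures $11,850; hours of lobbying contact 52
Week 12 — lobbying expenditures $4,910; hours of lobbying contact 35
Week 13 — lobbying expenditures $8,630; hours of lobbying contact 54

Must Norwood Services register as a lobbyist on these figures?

Yes

Total lobbying expenditures: $4,090 + $8,640 + $3,930 + $11,850 + $4,910 + $8,630 = $42,050 (> $39,000).
Total hours of lobbying contact: 45 + 48 + 54 + 52 + 35 + 54 = 288 (> 260).
The test is 'or': at least one threshold is exceeded.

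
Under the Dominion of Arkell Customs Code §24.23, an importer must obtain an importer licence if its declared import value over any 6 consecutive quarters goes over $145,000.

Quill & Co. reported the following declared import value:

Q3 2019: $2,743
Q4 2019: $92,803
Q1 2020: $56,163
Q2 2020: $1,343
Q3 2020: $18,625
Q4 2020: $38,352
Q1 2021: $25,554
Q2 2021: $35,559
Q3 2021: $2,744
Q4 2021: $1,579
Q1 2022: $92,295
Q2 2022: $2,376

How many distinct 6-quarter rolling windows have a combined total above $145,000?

5

Q3 2019–Q4 2020: $2,743 + $92,803 + $56,163 + $1,343 + $18,625 + $38,352 = $210,029 (over)
Q4 2019–Q1 2021: $92,803 + $56,163 + $1,343 + $18,625 + $38,352 + $25,554 = $232,840 (over)
Q1 2020–Q2 2021: $56,163 + $1,343 + $18,625 + $38,352 + $25,554 + $35,559 = $175,596 (over)
Q2 2020–Q3 2021: $1,343 + $18,625 + $38,352 + $25,554 + $35,559 + $2,744 = $122,177 (under)
Q3 2020–Q4 2021: $18,625 + $38,352 + $25,554 + $35,559 + $2,744 + $1,579 = $122,413 (under)
Q4 2020–Q1 2022: $38,352 + $25,554 + $35,559 + $2,744 + $1,579 + $92,295 = $196,083 (over)
Q1 2021–Q2 2022: $25,554 + $35,559 + $2,744 + $1,579 + $92,295 + $2,376 = $160,107 (over)
5 windows exceed the threshold.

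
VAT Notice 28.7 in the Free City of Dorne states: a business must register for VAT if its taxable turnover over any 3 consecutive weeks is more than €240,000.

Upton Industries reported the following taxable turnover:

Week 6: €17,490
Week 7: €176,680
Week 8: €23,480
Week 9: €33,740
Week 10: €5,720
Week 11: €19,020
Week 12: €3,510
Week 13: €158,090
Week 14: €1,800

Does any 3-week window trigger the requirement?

Week 6–Week 8: €17,490 + €176,680 + €23,480 = €217,650 (under)
Week 7–Week 9: €176,680 + €23,480 + €33,740 = €233,900 (under)
Week 8–Week 10: €23,480 + €33,740 + €5,720 = €62,940 (under)
Week 9–Week 11: €33,740 + €5,720 + €19,020 = €58,480 (under)
Week 10–Week 12: €5,720 + €19,020 + €3,510 = €28,250 (under)
Week 11–Week 13: €19,020 + €3,510 + €158,090 = €180,620 (under)
Week 12–Week 14: €3,510 + €158,090 + €1,800 = €163,400 (under)
No window exceeds €240,000.

No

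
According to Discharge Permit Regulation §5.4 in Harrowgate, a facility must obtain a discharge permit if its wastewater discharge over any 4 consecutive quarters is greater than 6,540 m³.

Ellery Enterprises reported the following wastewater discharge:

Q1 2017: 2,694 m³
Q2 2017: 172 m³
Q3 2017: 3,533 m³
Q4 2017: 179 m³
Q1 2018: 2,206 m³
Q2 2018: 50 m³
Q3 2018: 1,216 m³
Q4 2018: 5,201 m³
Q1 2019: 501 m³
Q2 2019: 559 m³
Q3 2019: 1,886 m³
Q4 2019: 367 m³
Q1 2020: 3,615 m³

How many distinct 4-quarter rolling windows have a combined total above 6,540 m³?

5

Q1 2017–Q4 2017: 2,694 m³ + 172 m³ + 3,533 m³ + 179 m³ = 6,578 m³ (over)
Q2 2017–Q1 2018: 172 m³ + 3,533 m³ + 179 m³ + 2,206 m³ = 6,090 m³ (under)
Q3 2017–Q2 2018: 3,533 m³ + 179 m³ + 2,206 m³ + 50 m³ = 5,968 m³ (under)
Q4 2017–Q3 2018: 179 m³ + 2,206 m³ + 50 m³ + 1,216 m³ = 3,651 m³ (under)
Q1 2018–Q4 2018: 2,206 m³ + 50 m³ + 1,216 m³ + 5,201 m³ = 8,673 m³ (over)
Q2 2018–Q1 2019: 50 m³ + 1,216 m³ + 5,201 m³ + 501 m³ = 6,968 m³ (over)
Q3 2018–Q2 2019: 1,216 m³ + 5,201 m³ + 501 m³ + 559 m³ = 7,477 m³ (over)
Q4 2018–Q3 2019: 5,201 m³ + 501 m³ + 559 m³ + 1,886 m³ = 8,147 m³ (over)
Q1 2019–Q4 2019: 501 m³ + 559 m³ + 1,886 m³ + 367 m³ = 3,313 m³ (under)
Q2 2019–Q1 2020: 559 m³ + 1,886 m³ + 367 m³ + 3,615 m³ = 6,427 m³ (under)
5 windows exceed the threshold.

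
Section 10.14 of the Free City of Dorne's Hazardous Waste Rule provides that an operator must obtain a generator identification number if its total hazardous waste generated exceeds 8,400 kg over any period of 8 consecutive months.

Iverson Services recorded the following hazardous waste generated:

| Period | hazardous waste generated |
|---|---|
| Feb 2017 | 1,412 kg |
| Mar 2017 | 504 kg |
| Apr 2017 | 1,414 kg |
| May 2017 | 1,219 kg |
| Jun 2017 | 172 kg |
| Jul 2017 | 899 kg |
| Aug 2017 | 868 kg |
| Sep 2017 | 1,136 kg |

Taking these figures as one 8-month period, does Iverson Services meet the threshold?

Total hazardous waste generated: 1,412 kg + 504 kg + 1,414 kg + 1,219 kg + 172 kg + 899 kg + 868 kg + 1,136 kg = 7,624 kg.
7,624 kg ≤ 8,400 kg, so the threshold is not exceeded.

No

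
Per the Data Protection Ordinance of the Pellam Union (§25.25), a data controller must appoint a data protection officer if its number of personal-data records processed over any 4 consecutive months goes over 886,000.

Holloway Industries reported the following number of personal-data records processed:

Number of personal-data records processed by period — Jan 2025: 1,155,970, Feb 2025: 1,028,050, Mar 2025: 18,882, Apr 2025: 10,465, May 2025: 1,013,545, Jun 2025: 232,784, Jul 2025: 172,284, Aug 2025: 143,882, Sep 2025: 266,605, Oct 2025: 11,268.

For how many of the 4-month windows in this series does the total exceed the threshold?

5

Jan 2025–Apr 2025: 1,155,970 + 1,028,050 + 18,882 + 10,465 = 2,213,367 (over)
Feb 2025–May 2025: 1,028,050 + 18,882 + 10,465 + 1,013,545 = 2,070,942 (over)
Mar 2025–Jun 2025: 18,882 + 10,465 + 1,013,545 + 232,784 = 1,275,676 (over)
Apr 2025–Jul 2025: 10,465 + 1,013,545 + 232,784 + 172,284 = 1,429,078 (over)
May 2025–Aug 2025: 1,013,545 + 232,784 + 172,284 + 143,882 = 1,562,495 (over)
Jun 2025–Sep 2025: 232,784 + 172,284 + 143,882 + 266,605 = 815,555 (under)
Jul 2025–Oct 2025: 172,284 + 143,882 + 266,605 + 11,268 = 594,039 (under)
5 windows exceed the threshold.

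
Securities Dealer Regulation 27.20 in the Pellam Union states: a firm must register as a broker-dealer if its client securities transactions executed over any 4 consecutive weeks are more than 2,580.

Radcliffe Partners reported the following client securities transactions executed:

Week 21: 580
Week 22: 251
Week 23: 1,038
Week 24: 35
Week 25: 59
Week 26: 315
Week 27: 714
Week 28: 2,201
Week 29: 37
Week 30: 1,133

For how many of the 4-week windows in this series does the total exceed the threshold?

Week 21–Week 24: 580 + 251 + 1,038 + 35 = 1,904 (under)
Week 22–Week 25: 251 + 1,038 + 35 + 59 = 1,383 (under)
Week 23–Week 26: 1,038 + 35 + 59 + 315 = 1,447 (under)
Week 24–Week 27: 35 + 59 + 315 + 714 = 1,123 (under)
Week 25–Week 28: 59 + 315 + 714 + 2,201 = 3,289 (over)
Week 26–Week 29: 315 + 714 + 2,201 + 37 = 3,267 (over)
Week 27–Week 30: 714 + 2,201 + 37 + 1,133 = 4,085 (over)
3 windows exceed the threshold.

3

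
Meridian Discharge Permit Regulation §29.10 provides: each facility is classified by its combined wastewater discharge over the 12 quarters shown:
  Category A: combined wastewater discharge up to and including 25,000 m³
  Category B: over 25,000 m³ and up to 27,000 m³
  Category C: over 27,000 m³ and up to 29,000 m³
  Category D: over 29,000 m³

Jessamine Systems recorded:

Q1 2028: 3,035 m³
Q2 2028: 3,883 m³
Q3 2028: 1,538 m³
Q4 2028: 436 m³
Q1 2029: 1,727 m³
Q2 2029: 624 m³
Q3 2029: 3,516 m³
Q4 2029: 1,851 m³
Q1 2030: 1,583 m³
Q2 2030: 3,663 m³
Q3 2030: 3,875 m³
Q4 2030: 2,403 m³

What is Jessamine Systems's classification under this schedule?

Category C

Combined wastewater discharge: 3,035 m³ + 3,883 m³ + 1,538 m³ + 436 m³ + 1,727 m³ + 624 m³ + 3,516 m³ + 1,851 m³ + 1,583 m³ + 3,663 m³ + 3,875 m³ + 2,403 m³ = 28,134 m³.
27,000 m³ < 28,134 m³ ≤ 29,000 m³, so Category C applies.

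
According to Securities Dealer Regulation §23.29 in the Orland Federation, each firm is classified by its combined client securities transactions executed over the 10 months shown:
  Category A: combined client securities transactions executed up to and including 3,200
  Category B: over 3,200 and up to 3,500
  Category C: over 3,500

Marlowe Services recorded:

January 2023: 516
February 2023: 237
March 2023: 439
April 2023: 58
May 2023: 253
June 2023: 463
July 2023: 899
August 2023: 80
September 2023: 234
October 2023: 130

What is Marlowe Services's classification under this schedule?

Category B

Combined client securities transactions executed: 516 + 237 + 439 + 58 + 253 + 463 + 899 + 80 + 234 + 130 = 3,309.
3,200 < 3,309 ≤ 3,500, so Category B applies.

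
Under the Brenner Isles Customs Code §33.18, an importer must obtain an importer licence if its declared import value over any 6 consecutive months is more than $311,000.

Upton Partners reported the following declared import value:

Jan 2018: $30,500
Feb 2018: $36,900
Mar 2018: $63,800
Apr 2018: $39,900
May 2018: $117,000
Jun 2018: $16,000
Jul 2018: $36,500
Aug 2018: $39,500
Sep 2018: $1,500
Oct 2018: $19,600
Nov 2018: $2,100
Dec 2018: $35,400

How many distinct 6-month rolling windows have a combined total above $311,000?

1

Jan 2018–Jun 2018: $30,500 + $36,900 + $63,800 + $39,900 + $117,000 + $16,000 = $304,100 (under)
Feb 2018–Jul 2018: $36,900 + $63,800 + $39,900 + $117,000 + $16,000 + $36,500 = $310,100 (under)
Mar 2018–Aug 2018: $63,800 + $39,900 + $117,000 + $16,000 + $36,500 + $39,500 = $312,700 (over)
Apr 2018–Sep 2018: $39,900 + $117,000 + $16,000 + $36,500 + $39,500 + $1,500 = $250,400 (under)
May 2018–Oct 2018: $117,000 + $16,000 + $36,500 + $39,500 + $1,500 + $19,600 = $230,100 (under)
Jun 2018–Nov 2018: $16,000 + $36,500 + $39,500 + $1,500 + $19,600 + $2,100 = $115,200 (under)
Jul 2018–Dec 2018: $36,500 + $39,500 + $1,500 + $19,600 + $2,100 + $35,400 = $134,600 (under)
1 window exceeds the threshold.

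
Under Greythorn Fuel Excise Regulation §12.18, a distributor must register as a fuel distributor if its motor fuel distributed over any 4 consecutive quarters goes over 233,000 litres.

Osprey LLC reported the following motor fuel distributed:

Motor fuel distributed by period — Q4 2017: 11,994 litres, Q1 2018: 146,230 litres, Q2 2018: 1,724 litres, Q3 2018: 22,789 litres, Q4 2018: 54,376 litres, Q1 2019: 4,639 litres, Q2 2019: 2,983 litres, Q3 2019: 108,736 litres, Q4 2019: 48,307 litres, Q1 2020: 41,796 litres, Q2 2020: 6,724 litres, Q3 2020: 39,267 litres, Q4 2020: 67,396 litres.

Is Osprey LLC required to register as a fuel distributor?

No

Q4 2017–Q3 2018: 11,994 litres + 146,230 litres + 1,724 litres + 22,789 litres = 182,737 litres (under)
Q1 2018–Q4 2018: 146,230 litres + 1,724 litres + 22,789 litres + 54,376 litres = 225,119 litres (under)
Q2 2018–Q1 2019: 1,724 litres + 22,789 litres + 54,376 litres + 4,639 litres = 83,528 litres (under)
Q3 2018–Q2 2019: 22,789 litres + 54,376 litres + 4,639 litres + 2,983 litres = 84,787 litres (under)
Q4 2018–Q3 2019: 54,376 litres + 4,639 litres + 2,983 litres + 108,736 litres = 170,734 litres (under)
Q1 2019–Q4 2019: 4,639 litres + 2,983 litres + 108,736 litres + 48,307 litres = 164,665 litres (under)
Q2 2019–Q1 2020: 2,983 litres + 108,736 litres + 48,307 litres + 41,796 litres = 201,822 litres (under)
Q3 2019–Q2 2020: 108,736 litres + 48,307 litres + 41,796 litres + 6,724 litres = 205,563 litres (under)
Q4 2019–Q3 2020: 48,307 litres + 41,796 litres + 6,724 litres + 39,267 litres = 136,094 litres (under)
Q1 2020–Q4 2020: 41,796 litres + 6,724 litres + 39,267 litres + 67,396 litres = 155,183 litres (under)
No window exceeds 233,000 litres.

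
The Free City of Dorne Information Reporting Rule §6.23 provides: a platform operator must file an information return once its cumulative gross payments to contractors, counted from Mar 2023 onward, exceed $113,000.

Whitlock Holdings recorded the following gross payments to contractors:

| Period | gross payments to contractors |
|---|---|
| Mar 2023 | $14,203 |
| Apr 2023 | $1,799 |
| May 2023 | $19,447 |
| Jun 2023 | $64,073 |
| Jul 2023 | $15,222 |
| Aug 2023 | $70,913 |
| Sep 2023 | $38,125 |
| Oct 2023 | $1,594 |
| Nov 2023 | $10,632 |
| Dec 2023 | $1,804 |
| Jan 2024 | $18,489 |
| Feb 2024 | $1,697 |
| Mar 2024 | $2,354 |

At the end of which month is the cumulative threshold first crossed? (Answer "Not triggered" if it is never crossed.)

Through Mar 2023: $14,203
Through Apr 2023: $16,002
Through May 2023: $35,449
Through Jun 2023: $99,522
Through Jul 2023: $114,744 ← exceeds threshold

Jul 2023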